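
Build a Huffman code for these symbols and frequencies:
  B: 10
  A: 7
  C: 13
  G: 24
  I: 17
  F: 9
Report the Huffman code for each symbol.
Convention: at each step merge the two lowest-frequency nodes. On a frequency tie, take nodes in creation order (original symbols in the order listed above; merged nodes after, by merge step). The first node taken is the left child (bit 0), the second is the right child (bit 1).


Huffman tree construction:
Step 1: Merge A(7) + F(9) = 16
Step 2: Merge B(10) + C(13) = 23
Step 3: Merge (A+F)(16) + I(17) = 33
Step 4: Merge (B+C)(23) + G(24) = 47
Step 5: Merge ((A+F)+I)(33) + ((B+C)+G)(47) = 80
Read each symbol's code off the tree from the root (left child = 0, right child = 1).

Codes:
  B: 100 (length 3)
  A: 000 (length 3)
  C: 101 (length 3)
  G: 11 (length 2)
  I: 01 (length 2)
  F: 001 (length 3)
Average code length: 199/80 = 2.4875 bits/symbol


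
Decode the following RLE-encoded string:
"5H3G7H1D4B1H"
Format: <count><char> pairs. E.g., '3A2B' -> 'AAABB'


Expanding each <count><char> pair:
  5H -> 'HHHHH'
  3G -> 'GGG'
  7H -> 'HHHHHHH'
  1D -> 'D'
  4B -> 'BBBB'
  1H -> 'H'

Decoded = HHHHHGGGHHHHHHHDBBBBH


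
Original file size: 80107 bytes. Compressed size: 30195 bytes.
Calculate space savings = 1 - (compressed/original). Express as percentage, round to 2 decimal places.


ratio = compressed/original = 30195/80107 = 0.376933
savings = 1 - ratio = 1 - 0.376933 = 0.623067
as a percentage: 0.623067 * 100 = 62.31%

Space savings = 1 - 30195/80107 = 62.31%


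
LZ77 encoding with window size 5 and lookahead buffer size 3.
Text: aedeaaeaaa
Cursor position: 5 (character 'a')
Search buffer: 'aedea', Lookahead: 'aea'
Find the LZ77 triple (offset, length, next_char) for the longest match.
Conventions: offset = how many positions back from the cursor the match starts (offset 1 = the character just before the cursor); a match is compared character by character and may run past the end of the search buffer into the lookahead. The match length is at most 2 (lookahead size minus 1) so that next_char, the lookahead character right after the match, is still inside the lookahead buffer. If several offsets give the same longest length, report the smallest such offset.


Try each offset into the search buffer:
  offset=1 (pos 4, char 'a'): match length 1
  offset=2 (pos 3, char 'e'): match length 0
  offset=3 (pos 2, char 'd'): match length 0
  offset=4 (pos 1, char 'e'): match length 0
  offset=5 (pos 0, char 'a'): match length 2
Longest match has length 2 at offset 5.
next_char = character at position 5 + 2 = 7 -> 'a'

Best match: offset=5, length=2 (matching 'ae' starting at position 0)
LZ77 triple: (5, 2, 'a')


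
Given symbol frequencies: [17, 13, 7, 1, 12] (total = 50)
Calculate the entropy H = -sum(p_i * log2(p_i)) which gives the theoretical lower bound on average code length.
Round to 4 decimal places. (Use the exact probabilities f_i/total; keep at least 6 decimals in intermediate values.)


Per-symbol terms -p_i * log2(p_i) with p_i = f_i/50:
  p = 17/50 = 0.340000: log2(p) = -1.556393, -p*log2(p) = 0.529174
  p = 13/50 = 0.260000: log2(p) = -1.943416, -p*log2(p) = 0.505288
  p = 7/50 = 0.140000: log2(p) = -2.836501, -p*log2(p) = 0.397110
  p = 1/50 = 0.020000: log2(p) = -5.643856, -p*log2(p) = 0.112877
  p = 12/50 = 0.240000: log2(p) = -2.058894, -p*log2(p) = 0.494134
H = 0.529174 + 0.505288 + 0.397110 + 0.112877 + 0.494134 = 2.038583

H = 2.0386 bits/symbol


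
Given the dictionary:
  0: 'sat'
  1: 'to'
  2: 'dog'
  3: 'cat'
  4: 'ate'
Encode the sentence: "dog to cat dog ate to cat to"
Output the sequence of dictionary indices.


Look up each word in the dictionary:
  'dog' -> 2
  'to' -> 1
  'cat' -> 3
  'dog' -> 2
  'ate' -> 4
  'to' -> 1
  'cat' -> 3
  'to' -> 1

Encoded: [2, 1, 3, 2, 4, 1, 3, 1]


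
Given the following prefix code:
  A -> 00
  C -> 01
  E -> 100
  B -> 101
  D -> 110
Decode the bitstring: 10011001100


Decoding step by step:
Bits 100 -> E
Bits 110 -> D
Bits 01 -> C
Bits 100 -> E


Decoded message: EDCE


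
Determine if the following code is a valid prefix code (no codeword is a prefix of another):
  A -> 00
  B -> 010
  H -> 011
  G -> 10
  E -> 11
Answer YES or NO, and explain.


Checking each pair (does one codeword prefix another?):
  A='00' vs B='010': no prefix
  A='00' vs H='011': no prefix
  A='00' vs G='10': no prefix
  A='00' vs E='11': no prefix
  B='010' vs A='00': no prefix
  B='010' vs H='011': no prefix
  B='010' vs G='10': no prefix
  B='010' vs E='11': no prefix
  H='011' vs A='00': no prefix
  H='011' vs B='010': no prefix
  H='011' vs G='10': no prefix
  H='011' vs E='11': no prefix
  G='10' vs A='00': no prefix
  G='10' vs B='010': no prefix
  G='10' vs H='011': no prefix
  G='10' vs E='11': no prefix
  E='11' vs A='00': no prefix
  E='11' vs B='010': no prefix
  E='11' vs H='011': no prefix
  E='11' vs G='10': no prefix
No violation found over all pairs.

YES -- this is a valid prefix code. No codeword is a prefix of any other codeword.


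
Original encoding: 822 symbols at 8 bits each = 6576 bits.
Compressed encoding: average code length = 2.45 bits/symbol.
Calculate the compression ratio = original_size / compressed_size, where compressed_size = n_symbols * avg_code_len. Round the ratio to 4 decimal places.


original_size = n_symbols * orig_bits = 822 * 8 = 6576 bits
compressed_size = n_symbols * avg_code_len = 822 * 2.45 = 2013.9 bits
ratio = original_size / compressed_size = 6576 / 2013.9 = 3.2653

Compression ratio = 3.2653


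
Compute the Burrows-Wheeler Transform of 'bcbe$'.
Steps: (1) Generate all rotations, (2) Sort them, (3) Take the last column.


Rotations (sorted):
  0: $bcbe -> last char: e
  1: bcbe$ -> last char: $
  2: be$bc -> last char: c
  3: cbe$b -> last char: b
  4: e$bcb -> last char: b


BWT = e$cbb


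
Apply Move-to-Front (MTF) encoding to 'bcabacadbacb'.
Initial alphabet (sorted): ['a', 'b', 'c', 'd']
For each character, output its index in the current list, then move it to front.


MTF encoding:
'b': index 1 in ['a', 'b', 'c', 'd'] -> ['b', 'a', 'c', 'd']
'c': index 2 in ['b', 'a', 'c', 'd'] -> ['c', 'b', 'a', 'd']
'a': index 2 in ['c', 'b', 'a', 'd'] -> ['a', 'c', 'b', 'd']
'b': index 2 in ['a', 'c', 'b', 'd'] -> ['b', 'a', 'c', 'd']
'a': index 1 in ['b', 'a', 'c', 'd'] -> ['a', 'b', 'c', 'd']
'c': index 2 in ['a', 'b', 'c', 'd'] -> ['c', 'a', 'b', 'd']
'a': index 1 in ['c', 'a', 'b', 'd'] -> ['a', 'c', 'b', 'd']
'd': index 3 in ['a', 'c', 'b', 'd'] -> ['d', 'a', 'c', 'b']
'b': index 3 in ['d', 'a', 'c', 'b'] -> ['b', 'd', 'a', 'c']
'a': index 2 in ['b', 'd', 'a', 'c'] -> ['a', 'b', 'd', 'c']
'c': index 3 in ['a', 'b', 'd', 'c'] -> ['c', 'a', 'b', 'd']
'b': index 2 in ['c', 'a', 'b', 'd'] -> ['b', 'c', 'a', 'd']


Output: [1, 2, 2, 2, 1, 2, 1, 3, 3, 2, 3, 2]


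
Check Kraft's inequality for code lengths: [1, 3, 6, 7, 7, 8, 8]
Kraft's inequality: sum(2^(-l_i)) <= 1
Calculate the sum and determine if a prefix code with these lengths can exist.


Sum = 2^(-1) + 2^(-3) + 2^(-6) + 2^(-7) + 2^(-7) + 2^(-8) + 2^(-8)
    = 0.5 + 0.125 + 0.015625 + 0.0078125 + 0.0078125 + 0.00390625 + 0.00390625
    = 170/256 = 0.6640625
Since 0.6640625 <= 1, Kraft's inequality IS satisfied.
A prefix code with these lengths CAN exist.

Kraft sum = 0.6640625. Satisfied.


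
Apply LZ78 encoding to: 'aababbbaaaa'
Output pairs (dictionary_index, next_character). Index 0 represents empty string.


LZ78 encoding steps:
Dictionary: {0: ''}
Step 1: w='' (idx 0), next='a' -> output (0, 'a'), add 'a' as idx 1
Step 2: w='a' (idx 1), next='b' -> output (1, 'b'), add 'ab' as idx 2
Step 3: w='ab' (idx 2), next='b' -> output (2, 'b'), add 'abb' as idx 3
Step 4: w='' (idx 0), next='b' -> output (0, 'b'), add 'b' as idx 4
Step 5: w='a' (idx 1), next='a' -> output (1, 'a'), add 'aa' as idx 5
Step 6: w='aa' (idx 5), end of input -> output (5, '')


Encoded: [(0, 'a'), (1, 'b'), (2, 'b'), (0, 'b'), (1, 'a'), (5, '')]


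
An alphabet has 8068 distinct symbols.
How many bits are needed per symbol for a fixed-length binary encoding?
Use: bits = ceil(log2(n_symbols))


log2(8068) = 12.978
Bracket: 2^12 = 4096 < 8068 <= 2^13 = 8192
So ceil(log2(8068)) = 13

bits = ceil(log2(8068)) = ceil(12.978) = 13 bits


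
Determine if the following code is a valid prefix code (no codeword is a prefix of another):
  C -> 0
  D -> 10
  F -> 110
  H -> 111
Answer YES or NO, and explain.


Checking each pair (does one codeword prefix another?):
  C='0' vs D='10': no prefix
  C='0' vs F='110': no prefix
  C='0' vs H='111': no prefix
  D='10' vs C='0': no prefix
  D='10' vs F='110': no prefix
  D='10' vs H='111': no prefix
  F='110' vs C='0': no prefix
  F='110' vs D='10': no prefix
  F='110' vs H='111': no prefix
  H='111' vs C='0': no prefix
  H='111' vs D='10': no prefix
  H='111' vs F='110': no prefix
No violation found over all pairs.

YES -- this is a valid prefix code. No codeword is a prefix of any other codeword.


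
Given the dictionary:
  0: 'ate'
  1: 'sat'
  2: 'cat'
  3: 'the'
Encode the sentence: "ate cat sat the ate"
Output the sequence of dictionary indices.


Look up each word in the dictionary:
  'ate' -> 0
  'cat' -> 2
  'sat' -> 1
  'the' -> 3
  'ate' -> 0

Encoded: [0, 2, 1, 3, 0]


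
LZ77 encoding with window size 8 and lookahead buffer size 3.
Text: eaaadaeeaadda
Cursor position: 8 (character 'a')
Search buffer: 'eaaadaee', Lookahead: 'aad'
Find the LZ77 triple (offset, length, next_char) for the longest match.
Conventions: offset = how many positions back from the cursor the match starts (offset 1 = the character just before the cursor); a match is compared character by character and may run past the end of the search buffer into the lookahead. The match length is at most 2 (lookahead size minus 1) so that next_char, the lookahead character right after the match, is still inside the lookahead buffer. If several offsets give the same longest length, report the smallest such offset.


Try each offset into the search buffer:
  offset=1 (pos 7, char 'e'): match length 0
  offset=2 (pos 6, char 'e'): match length 0
  offset=3 (pos 5, char 'a'): match length 1
  offset=4 (pos 4, char 'd'): match length 0
  offset=5 (pos 3, char 'a'): match length 1
  offset=6 (pos 2, char 'a'): match length 2
  offset=7 (pos 1, char 'a'): match length 2
  offset=8 (pos 0, char 'e'): match length 0
Longest match has length 2, found at offsets 6, 7; take the smallest, offset 6.
next_char = character at position 8 + 2 = 10 -> 'd'

Best match: offset=6, length=2 (matching 'aa' starting at position 2)
LZ77 triple: (6, 2, 'd')


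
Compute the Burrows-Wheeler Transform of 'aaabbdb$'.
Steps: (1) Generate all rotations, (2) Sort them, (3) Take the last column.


Rotations (sorted):
  0: $aaabbdb -> last char: b
  1: aaabbdb$ -> last char: $
  2: aabbdb$a -> last char: a
  3: abbdb$aa -> last char: a
  4: b$aaabbd -> last char: d
  5: bbdb$aaa -> last char: a
  6: bdb$aaab -> last char: b
  7: db$aaabb -> last char: b


BWT = b$aadabb


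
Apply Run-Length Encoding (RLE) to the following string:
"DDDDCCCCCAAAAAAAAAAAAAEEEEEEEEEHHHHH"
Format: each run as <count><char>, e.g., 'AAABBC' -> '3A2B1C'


Scanning runs left to right:
  i=0: run of 'D' x 4 -> '4D'
  i=4: run of 'C' x 5 -> '5C'
  i=9: run of 'A' x 13 -> '13A'
  i=22: run of 'E' x 9 -> '9E'
  i=31: run of 'H' x 5 -> '5H'

RLE = 4D5C13A9E5H


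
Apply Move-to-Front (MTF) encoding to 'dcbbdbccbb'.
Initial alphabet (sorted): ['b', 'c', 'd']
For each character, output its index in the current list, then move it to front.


MTF encoding:
'd': index 2 in ['b', 'c', 'd'] -> ['d', 'b', 'c']
'c': index 2 in ['d', 'b', 'c'] -> ['c', 'd', 'b']
'b': index 2 in ['c', 'd', 'b'] -> ['b', 'c', 'd']
'b': index 0 in ['b', 'c', 'd'] -> ['b', 'c', 'd']
'd': index 2 in ['b', 'c', 'd'] -> ['d', 'b', 'c']
'b': index 1 in ['d', 'b', 'c'] -> ['b', 'd', 'c']
'c': index 2 in ['b', 'd', 'c'] -> ['c', 'b', 'd']
'c': index 0 in ['c', 'b', 'd'] -> ['c', 'b', 'd']
'b': index 1 in ['c', 'b', 'd'] -> ['b', 'c', 'd']
'b': index 0 in ['b', 'c', 'd'] -> ['b', 'c', 'd']


Output: [2, 2, 2, 0, 2, 1, 2, 0, 1, 0]


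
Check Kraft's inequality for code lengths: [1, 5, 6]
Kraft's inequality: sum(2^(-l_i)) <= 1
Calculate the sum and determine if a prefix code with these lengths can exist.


Sum = 2^(-1) + 2^(-5) + 2^(-6)
    = 0.5 + 0.03125 + 0.015625
    = 35/64 = 0.546875
Since 0.546875 <= 1, Kraft's inequality IS satisfied.
A prefix code with these lengths CAN exist.

Kraft sum = 0.546875. Satisfied.


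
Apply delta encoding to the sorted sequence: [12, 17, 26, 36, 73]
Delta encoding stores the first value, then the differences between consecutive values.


First value: 12
Deltas:
  17 - 12 = 5
  26 - 17 = 9
  36 - 26 = 10
  73 - 36 = 37


Delta encoded: [12, 5, 9, 10, 37]


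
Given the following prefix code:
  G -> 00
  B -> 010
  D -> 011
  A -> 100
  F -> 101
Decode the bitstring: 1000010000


Decoding step by step:
Bits 100 -> A
Bits 00 -> G
Bits 100 -> A
Bits 00 -> G


Decoded message: AGAG


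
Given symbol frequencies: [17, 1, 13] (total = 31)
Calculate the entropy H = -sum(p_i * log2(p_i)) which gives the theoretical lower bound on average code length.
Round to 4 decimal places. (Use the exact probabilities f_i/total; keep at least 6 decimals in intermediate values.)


Per-symbol terms -p_i * log2(p_i) with p_i = f_i/31:
  p = 17/31 = 0.548387: log2(p) = -0.866733, -p*log2(p) = 0.475305
  p = 1/31 = 0.032258: log2(p) = -4.954196, -p*log2(p) = 0.159813
  p = 13/31 = 0.419355: log2(p) = -1.253757, -p*log2(p) = 0.525769
H = 0.475305 + 0.159813 + 0.525769 = 1.160887

H = 1.1609 bits/symbol


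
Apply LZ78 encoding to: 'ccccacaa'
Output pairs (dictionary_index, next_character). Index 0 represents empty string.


LZ78 encoding steps:
Dictionary: {0: ''}
Step 1: w='' (idx 0), next='c' -> output (0, 'c'), add 'c' as idx 1
Step 2: w='c' (idx 1), next='c' -> output (1, 'c'), add 'cc' as idx 2
Step 3: w='c' (idx 1), next='a' -> output (1, 'a'), add 'ca' as idx 3
Step 4: w='ca' (idx 3), next='a' -> output (3, 'a'), add 'caa' as idx 4


Encoded: [(0, 'c'), (1, 'c'), (1, 'a'), (3, 'a')]


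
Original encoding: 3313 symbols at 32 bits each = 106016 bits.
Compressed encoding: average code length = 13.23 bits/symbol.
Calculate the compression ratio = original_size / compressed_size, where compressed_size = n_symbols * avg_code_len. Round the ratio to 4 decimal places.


original_size = n_symbols * orig_bits = 3313 * 32 = 106016 bits
compressed_size = n_symbols * avg_code_len = 3313 * 13.23 = 43830.99 bits
ratio = original_size / compressed_size = 106016 / 43830.99 = 2.4187

Compression ratio = 2.4187


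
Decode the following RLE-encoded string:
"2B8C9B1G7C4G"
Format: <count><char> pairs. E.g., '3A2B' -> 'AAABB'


Expanding each <count><char> pair:
  2B -> 'BB'
  8C -> 'CCCCCCCC'
  9B -> 'BBBBBBBBB'
  1G -> 'G'
  7C -> 'CCCCCCC'
  4G -> 'GGGG'

Decoded = BBCCCCCCCCBBBBBBBBBGCCCCCCCGGGG


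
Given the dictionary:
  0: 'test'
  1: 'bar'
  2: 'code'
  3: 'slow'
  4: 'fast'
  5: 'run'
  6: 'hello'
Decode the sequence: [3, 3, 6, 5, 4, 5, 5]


Look up each index in the dictionary:
  3 -> 'slow'
  3 -> 'slow'
  6 -> 'hello'
  5 -> 'run'
  4 -> 'fast'
  5 -> 'run'
  5 -> 'run'

Decoded: "slow slow hello run fast run run"


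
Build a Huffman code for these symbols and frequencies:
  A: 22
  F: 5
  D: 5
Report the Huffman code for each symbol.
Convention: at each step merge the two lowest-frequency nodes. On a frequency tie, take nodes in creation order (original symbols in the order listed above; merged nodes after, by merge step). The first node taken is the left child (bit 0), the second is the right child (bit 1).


Huffman tree construction:
Step 1: Merge F(5) + D(5) = 10
Step 2: Merge (F+D)(10) + A(22) = 32
Read each symbol's code off the tree from the root (left child = 0, right child = 1).

Codes:
  A: 1 (length 1)
  F: 00 (length 2)
  D: 01 (length 2)
Average code length: 42/32 = 1.3125 bits/symbol


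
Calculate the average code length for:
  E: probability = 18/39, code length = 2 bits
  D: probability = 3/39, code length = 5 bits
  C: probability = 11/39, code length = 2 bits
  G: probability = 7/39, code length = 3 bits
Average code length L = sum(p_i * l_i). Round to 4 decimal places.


Weighted contributions p_i * l_i:
  E: (18/39) * 2 = 36/39
  D: (3/39) * 5 = 15/39
  C: (11/39) * 2 = 22/39
  G: (7/39) * 3 = 21/39
Sum = (36 + 15 + 22 + 21)/39 = 94/39

L = 94/39 = 2.4103 bits/symbol


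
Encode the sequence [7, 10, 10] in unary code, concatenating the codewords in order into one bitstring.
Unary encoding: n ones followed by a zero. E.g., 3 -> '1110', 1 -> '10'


Encode each number as n ones followed by a terminating 0:
  7 -> 11111110 (8 bits)
  10 -> 11111111110 (11 bits)
  10 -> 11111111110 (11 bits)
Total length = 8 + 11 + 11 = 30 bits.

Unary([7, 10, 10]) = 111111101111111111011111111110 (30 bits)


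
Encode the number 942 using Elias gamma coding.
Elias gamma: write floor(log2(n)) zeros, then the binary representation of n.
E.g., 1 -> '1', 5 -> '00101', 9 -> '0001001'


num_bits = floor(log2(942)) + 1 = 10
leading_zeros = num_bits - 1 = 9
binary(942) = 1110101110

Elias gamma(942) = '000000000' + '1110101110' = 0000000001110101110 (19 bits)


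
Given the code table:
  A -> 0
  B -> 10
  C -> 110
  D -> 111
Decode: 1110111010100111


Decoding:
111 -> D
0 -> A
111 -> D
0 -> A
10 -> B
10 -> B
0 -> A
111 -> D


Result: DADABBAD


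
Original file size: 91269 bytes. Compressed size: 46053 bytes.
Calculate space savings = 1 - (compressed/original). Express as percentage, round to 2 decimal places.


ratio = compressed/original = 46053/91269 = 0.504585
savings = 1 - ratio = 1 - 0.504585 = 0.495415
as a percentage: 0.495415 * 100 = 49.54%

Space savings = 1 - 46053/91269 = 49.54%


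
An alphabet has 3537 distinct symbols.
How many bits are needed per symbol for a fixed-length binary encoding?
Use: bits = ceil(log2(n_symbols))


log2(3537) = 11.7883
Bracket: 2^11 = 2048 < 3537 <= 2^12 = 4096
So ceil(log2(3537)) = 12

bits = ceil(log2(3537)) = ceil(11.7883) = 12 bits


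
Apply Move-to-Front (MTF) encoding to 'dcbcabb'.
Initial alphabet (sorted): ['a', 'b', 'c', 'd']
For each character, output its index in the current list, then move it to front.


MTF encoding:
'd': index 3 in ['a', 'b', 'c', 'd'] -> ['d', 'a', 'b', 'c']
'c': index 3 in ['d', 'a', 'b', 'c'] -> ['c', 'd', 'a', 'b']
'b': index 3 in ['c', 'd', 'a', 'b'] -> ['b', 'c', 'd', 'a']
'c': index 1 in ['b', 'c', 'd', 'a'] -> ['c', 'b', 'd', 'a']
'a': index 3 in ['c', 'b', 'd', 'a'] -> ['a', 'c', 'b', 'd']
'b': index 2 in ['a', 'c', 'b', 'd'] -> ['b', 'a', 'c', 'd']
'b': index 0 in ['b', 'a', 'c', 'd'] -> ['b', 'a', 'c', 'd']


Output: [3, 3, 3, 1, 3, 2, 0]


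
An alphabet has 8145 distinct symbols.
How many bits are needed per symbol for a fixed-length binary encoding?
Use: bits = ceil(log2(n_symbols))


log2(8145) = 12.9917
Bracket: 2^12 = 4096 < 8145 <= 2^13 = 8192
So ceil(log2(8145)) = 13

bits = ceil(log2(8145)) = ceil(12.9917) = 13 bits


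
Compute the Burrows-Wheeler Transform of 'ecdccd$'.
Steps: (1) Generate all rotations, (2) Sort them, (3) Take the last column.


Rotations (sorted):
  0: $ecdccd -> last char: d
  1: ccd$ecd -> last char: d
  2: cd$ecdc -> last char: c
  3: cdccd$e -> last char: e
  4: d$ecdcc -> last char: c
  5: dccd$ec -> last char: c
  6: ecdccd$ -> last char: $


BWT = ddcecc$


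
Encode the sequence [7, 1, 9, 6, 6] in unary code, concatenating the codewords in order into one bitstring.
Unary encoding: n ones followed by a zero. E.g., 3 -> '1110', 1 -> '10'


Encode each number as n ones followed by a terminating 0:
  7 -> 11111110 (8 bits)
  1 -> 10 (2 bits)
  9 -> 1111111110 (10 bits)
  6 -> 1111110 (7 bits)
  6 -> 1111110 (7 bits)
Total length = 8 + 2 + 10 + 7 + 7 = 34 bits.

Unary([7, 1, 9, 6, 6]) = 1111111010111111111011111101111110 (34 bits)


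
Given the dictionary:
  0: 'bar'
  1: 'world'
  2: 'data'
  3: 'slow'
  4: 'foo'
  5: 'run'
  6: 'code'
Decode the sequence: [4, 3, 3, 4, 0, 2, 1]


Look up each index in the dictionary:
  4 -> 'foo'
  3 -> 'slow'
  3 -> 'slow'
  4 -> 'foo'
  0 -> 'bar'
  2 -> 'data'
  1 -> 'world'

Decoded: "foo slow slow foo bar data world"


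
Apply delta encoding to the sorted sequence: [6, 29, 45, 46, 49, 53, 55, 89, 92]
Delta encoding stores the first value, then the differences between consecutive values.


First value: 6
Deltas:
  29 - 6 = 23
  45 - 29 = 16
  46 - 45 = 1
  49 - 46 = 3
  53 - 49 = 4
  55 - 53 = 2
  89 - 55 = 34
  92 - 89 = 3


Delta encoded: [6, 23, 16, 1, 3, 4, 2, 34, 3]


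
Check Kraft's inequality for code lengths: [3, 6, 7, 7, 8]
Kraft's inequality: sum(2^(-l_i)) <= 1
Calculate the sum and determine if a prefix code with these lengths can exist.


Sum = 2^(-3) + 2^(-6) + 2^(-7) + 2^(-7) + 2^(-8)
    = 0.125 + 0.015625 + 0.0078125 + 0.0078125 + 0.00390625
    = 41/256 = 0.16015625
Since 0.16015625 <= 1, Kraft's inequality IS satisfied.
A prefix code with these lengths CAN exist.

Kraft sum = 0.16015625. Satisfied.


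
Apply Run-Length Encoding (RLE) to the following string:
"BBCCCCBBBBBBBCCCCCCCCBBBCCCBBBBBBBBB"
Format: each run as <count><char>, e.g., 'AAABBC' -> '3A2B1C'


Scanning runs left to right:
  i=0: run of 'B' x 2 -> '2B'
  i=2: run of 'C' x 4 -> '4C'
  i=6: run of 'B' x 7 -> '7B'
  i=13: run of 'C' x 8 -> '8C'
  i=21: run of 'B' x 3 -> '3B'
  i=24: run of 'C' x 3 -> '3C'
  i=27: run of 'B' x 9 -> '9B'

RLE = 2B4C7B8C3B3C9B


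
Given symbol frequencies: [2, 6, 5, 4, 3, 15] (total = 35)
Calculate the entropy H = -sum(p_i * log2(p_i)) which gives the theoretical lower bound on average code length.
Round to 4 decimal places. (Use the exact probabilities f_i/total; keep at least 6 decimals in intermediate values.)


Per-symbol terms -p_i * log2(p_i) with p_i = f_i/35:
  p = 2/35 = 0.057143: log2(p) = -4.129283, -p*log2(p) = 0.235959
  p = 6/35 = 0.171429: log2(p) = -2.544321, -p*log2(p) = 0.436169
  p = 5/35 = 0.142857: log2(p) = -2.807355, -p*log2(p) = 0.401051
  p = 4/35 = 0.114286: log2(p) = -3.129283, -p*log2(p) = 0.357632
  p = 3/35 = 0.085714: log2(p) = -3.544321, -p*log2(p) = 0.303799
  p = 15/35 = 0.428571: log2(p) = -1.222392, -p*log2(p) = 0.523882
H = 0.235959 + 0.436169 + 0.401051 + 0.357632 + 0.303799 + 0.523882 = 2.258492

H = 2.2585 bits/symbol


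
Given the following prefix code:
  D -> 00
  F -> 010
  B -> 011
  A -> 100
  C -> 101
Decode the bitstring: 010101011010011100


Decoding step by step:
Bits 010 -> F
Bits 101 -> C
Bits 011 -> B
Bits 010 -> F
Bits 011 -> B
Bits 100 -> A


Decoded message: FCBFBA


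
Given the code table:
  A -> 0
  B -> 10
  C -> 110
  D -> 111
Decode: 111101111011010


Decoding:
111 -> D
10 -> B
111 -> D
10 -> B
110 -> C
10 -> B


Result: DBDBCB


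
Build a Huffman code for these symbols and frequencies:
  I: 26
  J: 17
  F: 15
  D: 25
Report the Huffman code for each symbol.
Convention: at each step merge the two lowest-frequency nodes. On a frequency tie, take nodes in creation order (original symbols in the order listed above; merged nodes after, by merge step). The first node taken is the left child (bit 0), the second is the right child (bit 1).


Huffman tree construction:
Step 1: Merge F(15) + J(17) = 32
Step 2: Merge D(25) + I(26) = 51
Step 3: Merge (F+J)(32) + (D+I)(51) = 83
Read each symbol's code off the tree from the root (left child = 0, right child = 1).

Codes:
  I: 11 (length 2)
  J: 01 (length 2)
  F: 00 (length 2)
  D: 10 (length 2)
Average code length: 166/83 = 2.0000 bits/symbol


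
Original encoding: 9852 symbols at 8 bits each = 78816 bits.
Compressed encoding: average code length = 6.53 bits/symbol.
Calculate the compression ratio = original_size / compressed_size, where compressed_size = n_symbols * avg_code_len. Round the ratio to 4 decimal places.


original_size = n_symbols * orig_bits = 9852 * 8 = 78816 bits
compressed_size = n_symbols * avg_code_len = 9852 * 6.53 = 64333.56 bits
ratio = original_size / compressed_size = 78816 / 64333.56 = 1.2251

Compression ratio = 1.2251


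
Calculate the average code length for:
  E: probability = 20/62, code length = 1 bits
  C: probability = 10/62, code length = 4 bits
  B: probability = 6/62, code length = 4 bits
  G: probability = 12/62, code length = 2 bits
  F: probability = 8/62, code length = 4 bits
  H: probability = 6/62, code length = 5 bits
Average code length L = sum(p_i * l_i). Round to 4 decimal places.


Weighted contributions p_i * l_i:
  E: (20/62) * 1 = 20/62
  C: (10/62) * 4 = 40/62
  B: (6/62) * 4 = 24/62
  G: (12/62) * 2 = 24/62
  F: (8/62) * 4 = 32/62
  H: (6/62) * 5 = 30/62
Sum = (20 + 40 + 24 + 24 + 32 + 30)/62 = 170/62

L = 170/62 = 2.7419 bits/symbol


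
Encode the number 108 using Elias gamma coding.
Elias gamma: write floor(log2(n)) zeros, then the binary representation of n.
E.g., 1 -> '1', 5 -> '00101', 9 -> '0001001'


num_bits = floor(log2(108)) + 1 = 7
leading_zeros = num_bits - 1 = 6
binary(108) = 1101100

Elias gamma(108) = '000000' + '1101100' = 0000001101100 (13 bits)


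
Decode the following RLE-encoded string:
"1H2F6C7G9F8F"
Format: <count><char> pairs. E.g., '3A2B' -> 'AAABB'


Expanding each <count><char> pair:
  1H -> 'H'
  2F -> 'FF'
  6C -> 'CCCCCC'
  7G -> 'GGGGGGG'
  9F -> 'FFFFFFFFF'
  8F -> 'FFFFFFFF'

Decoded = HFFCCCCCCGGGGGGGFFFFFFFFFFFFFFFFF


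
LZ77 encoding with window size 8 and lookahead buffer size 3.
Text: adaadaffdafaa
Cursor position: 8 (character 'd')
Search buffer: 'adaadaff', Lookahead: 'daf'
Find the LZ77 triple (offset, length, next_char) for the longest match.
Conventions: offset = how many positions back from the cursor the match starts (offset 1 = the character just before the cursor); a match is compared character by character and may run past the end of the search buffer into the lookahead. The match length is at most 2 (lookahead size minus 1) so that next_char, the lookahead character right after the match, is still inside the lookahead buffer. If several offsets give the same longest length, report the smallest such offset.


Try each offset into the search buffer:
  offset=1 (pos 7, char 'f'): match length 0
  offset=2 (pos 6, char 'f'): match length 0
  offset=3 (pos 5, char 'a'): match length 0
  offset=4 (pos 4, char 'd'): match length 2
  offset=5 (pos 3, char 'a'): match length 0
  offset=6 (pos 2, char 'a'): match length 0
  offset=7 (pos 1, char 'd'): match length 2
  offset=8 (pos 0, char 'a'): match length 0
Longest match has length 2, found at offsets 4, 7; take the smallest, offset 4.
next_char = character at position 8 + 2 = 10 -> 'f'

Best match: offset=4, length=2 (matching 'da' starting at position 4)
LZ77 triple: (4, 2, 'f')


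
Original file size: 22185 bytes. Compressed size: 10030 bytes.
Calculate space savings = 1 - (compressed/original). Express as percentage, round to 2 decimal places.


ratio = compressed/original = 10030/22185 = 0.452107
savings = 1 - ratio = 1 - 0.452107 = 0.547893
as a percentage: 0.547893 * 100 = 54.79%

Space savings = 1 - 10030/22185 = 54.79%


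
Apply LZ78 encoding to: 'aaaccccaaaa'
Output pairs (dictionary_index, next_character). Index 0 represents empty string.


LZ78 encoding steps:
Dictionary: {0: ''}
Step 1: w='' (idx 0), next='a' -> output (0, 'a'), add 'a' as idx 1
Step 2: w='a' (idx 1), next='a' -> output (1, 'a'), add 'aa' as idx 2
Step 3: w='' (idx 0), next='c' -> output (0, 'c'), add 'c' as idx 3
Step 4: w='c' (idx 3), next='c' -> output (3, 'c'), add 'cc' as idx 4
Step 5: w='c' (idx 3), next='a' -> output (3, 'a'), add 'ca' as idx 5
Step 6: w='aa' (idx 2), next='a' -> output (2, 'a'), add 'aaa' as idx 6


Encoded: [(0, 'a'), (1, 'a'), (0, 'c'), (3, 'c'), (3, 'a'), (2, 'a')]


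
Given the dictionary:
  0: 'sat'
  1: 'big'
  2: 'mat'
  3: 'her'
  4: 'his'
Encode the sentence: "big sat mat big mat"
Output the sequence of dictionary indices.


Look up each word in the dictionary:
  'big' -> 1
  'sat' -> 0
  'mat' -> 2
  'big' -> 1
  'mat' -> 2

Encoded: [1, 0, 2, 1, 2]


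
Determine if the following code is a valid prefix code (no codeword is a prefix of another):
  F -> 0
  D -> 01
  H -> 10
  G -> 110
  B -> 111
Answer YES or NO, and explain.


Checking each pair (does one codeword prefix another?):
  F='0' vs D='01': prefix -- VIOLATION

NO -- this is NOT a valid prefix code. F (0) is a prefix of D (01).


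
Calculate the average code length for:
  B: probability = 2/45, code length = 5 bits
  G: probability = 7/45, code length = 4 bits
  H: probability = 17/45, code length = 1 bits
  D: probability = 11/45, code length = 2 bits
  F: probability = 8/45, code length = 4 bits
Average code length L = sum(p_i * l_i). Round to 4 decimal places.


Weighted contributions p_i * l_i:
  B: (2/45) * 5 = 10/45
  G: (7/45) * 4 = 28/45
  H: (17/45) * 1 = 17/45
  D: (11/45) * 2 = 22/45
  F: (8/45) * 4 = 32/45
Sum = (10 + 28 + 17 + 22 + 32)/45 = 109/45

L = 109/45 = 2.4222 bits/symbol


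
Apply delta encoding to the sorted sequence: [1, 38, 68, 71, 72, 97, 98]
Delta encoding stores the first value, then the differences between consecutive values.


First value: 1
Deltas:
  38 - 1 = 37
  68 - 38 = 30
  71 - 68 = 3
  72 - 71 = 1
  97 - 72 = 25
  98 - 97 = 1


Delta encoded: [1, 37, 30, 3, 1, 25, 1]


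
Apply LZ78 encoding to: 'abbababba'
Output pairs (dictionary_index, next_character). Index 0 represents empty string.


LZ78 encoding steps:
Dictionary: {0: ''}
Step 1: w='' (idx 0), next='a' -> output (0, 'a'), add 'a' as idx 1
Step 2: w='' (idx 0), next='b' -> output (0, 'b'), add 'b' as idx 2
Step 3: w='b' (idx 2), next='a' -> output (2, 'a'), add 'ba' as idx 3
Step 4: w='ba' (idx 3), next='b' -> output (3, 'b'), add 'bab' as idx 4
Step 5: w='ba' (idx 3), end of input -> output (3, '')


Encoded: [(0, 'a'), (0, 'b'), (2, 'a'), (3, 'b'), (3, '')]


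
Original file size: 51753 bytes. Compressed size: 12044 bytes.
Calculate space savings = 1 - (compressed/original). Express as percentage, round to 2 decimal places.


ratio = compressed/original = 12044/51753 = 0.232721
savings = 1 - ratio = 1 - 0.232721 = 0.767279
as a percentage: 0.767279 * 100 = 76.73%

Space savings = 1 - 12044/51753 = 76.73%


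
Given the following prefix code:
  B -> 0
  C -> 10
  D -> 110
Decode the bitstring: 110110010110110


Decoding step by step:
Bits 110 -> D
Bits 110 -> D
Bits 0 -> B
Bits 10 -> C
Bits 110 -> D
Bits 110 -> D


Decoded message: DDBCDD


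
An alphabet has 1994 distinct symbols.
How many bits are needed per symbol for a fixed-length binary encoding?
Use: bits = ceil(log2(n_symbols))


log2(1994) = 10.9614
Bracket: 2^10 = 1024 < 1994 <= 2^11 = 2048
So ceil(log2(1994)) = 11

bits = ceil(log2(1994)) = ceil(10.9614) = 11 bits


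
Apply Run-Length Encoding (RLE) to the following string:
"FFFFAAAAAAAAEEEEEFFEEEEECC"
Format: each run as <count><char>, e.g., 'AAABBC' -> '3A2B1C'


Scanning runs left to right:
  i=0: run of 'F' x 4 -> '4F'
  i=4: run of 'A' x 8 -> '8A'
  i=12: run of 'E' x 5 -> '5E'
  i=17: run of 'F' x 2 -> '2F'
  i=19: run of 'E' x 5 -> '5E'
  i=24: run of 'C' x 2 -> '2C'

RLE = 4F8A5E2F5E2C


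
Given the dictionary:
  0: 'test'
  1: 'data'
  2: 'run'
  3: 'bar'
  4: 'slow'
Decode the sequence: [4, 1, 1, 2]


Look up each index in the dictionary:
  4 -> 'slow'
  1 -> 'data'
  1 -> 'data'
  2 -> 'run'

Decoded: "slow data data run"


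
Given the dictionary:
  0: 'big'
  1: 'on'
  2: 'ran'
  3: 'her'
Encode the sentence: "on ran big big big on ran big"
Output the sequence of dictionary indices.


Look up each word in the dictionary:
  'on' -> 1
  'ran' -> 2
  'big' -> 0
  'big' -> 0
  'big' -> 0
  'on' -> 1
  'ran' -> 2
  'big' -> 0

Encoded: [1, 2, 0, 0, 0, 1, 2, 0]


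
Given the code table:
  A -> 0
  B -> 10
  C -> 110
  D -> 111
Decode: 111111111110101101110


Decoding:
111 -> D
111 -> D
111 -> D
110 -> C
10 -> B
110 -> C
111 -> D
0 -> A


Result: DDDCBCDA


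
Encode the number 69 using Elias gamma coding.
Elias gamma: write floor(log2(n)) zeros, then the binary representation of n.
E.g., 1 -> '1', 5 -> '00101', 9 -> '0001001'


num_bits = floor(log2(69)) + 1 = 7
leading_zeros = num_bits - 1 = 6
binary(69) = 1000101

Elias gamma(69) = '000000' + '1000101' = 0000001000101 (13 bits)


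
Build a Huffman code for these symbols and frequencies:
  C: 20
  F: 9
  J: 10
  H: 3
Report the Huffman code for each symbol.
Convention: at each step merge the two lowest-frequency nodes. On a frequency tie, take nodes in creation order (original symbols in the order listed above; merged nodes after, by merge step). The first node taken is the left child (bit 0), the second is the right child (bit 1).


Huffman tree construction:
Step 1: Merge H(3) + F(9) = 12
Step 2: Merge J(10) + (H+F)(12) = 22
Step 3: Merge C(20) + (J+(H+F))(22) = 42
Read each symbol's code off the tree from the root (left child = 0, right child = 1).

Codes:
  C: 0 (length 1)
  F: 111 (length 3)
  J: 10 (length 2)
  H: 110 (length 3)
Average code length: 76/42 = 1.8095 bits/symbol


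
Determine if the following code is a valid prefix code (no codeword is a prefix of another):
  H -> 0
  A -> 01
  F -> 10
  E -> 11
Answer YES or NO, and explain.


Checking each pair (does one codeword prefix another?):
  H='0' vs A='01': prefix -- VIOLATION

NO -- this is NOT a valid prefix code. H (0) is a prefix of A (01).


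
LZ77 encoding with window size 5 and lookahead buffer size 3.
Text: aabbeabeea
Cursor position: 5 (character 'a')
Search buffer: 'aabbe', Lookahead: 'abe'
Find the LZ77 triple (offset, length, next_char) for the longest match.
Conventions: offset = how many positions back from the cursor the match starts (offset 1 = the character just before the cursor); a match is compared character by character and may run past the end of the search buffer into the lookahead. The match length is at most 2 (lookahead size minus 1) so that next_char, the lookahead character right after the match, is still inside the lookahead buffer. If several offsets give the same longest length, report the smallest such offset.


Try each offset into the search buffer:
  offset=1 (pos 4, char 'e'): match length 0
  offset=2 (pos 3, char 'b'): match length 0
  offset=3 (pos 2, char 'b'): match length 0
  offset=4 (pos 1, char 'a'): match length 2
  offset=5 (pos 0, char 'a'): match length 1
Longest match has length 2 at offset 4.
next_char = character at position 5 + 2 = 7 -> 'e'

Best match: offset=4, length=2 (matching 'ab' starting at position 1)
LZ77 triple: (4, 2, 'e')


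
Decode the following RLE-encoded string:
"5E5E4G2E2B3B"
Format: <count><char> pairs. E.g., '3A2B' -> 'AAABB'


Expanding each <count><char> pair:
  5E -> 'EEEEE'
  5E -> 'EEEEE'
  4G -> 'GGGG'
  2E -> 'EE'
  2B -> 'BB'
  3B -> 'BBB'

Decoded = EEEEEEEEEEGGGGEEBBBBB


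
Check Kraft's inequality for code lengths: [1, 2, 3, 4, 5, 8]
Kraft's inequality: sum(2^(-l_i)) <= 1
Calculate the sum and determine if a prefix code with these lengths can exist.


Sum = 2^(-1) + 2^(-2) + 2^(-3) + 2^(-4) + 2^(-5) + 2^(-8)
    = 0.5 + 0.25 + 0.125 + 0.0625 + 0.03125 + 0.00390625
    = 249/256 = 0.97265625
Since 0.97265625 <= 1, Kraft's inequality IS satisfied.
A prefix code with these lengths CAN exist.

Kraft sum = 0.97265625. Satisfied.


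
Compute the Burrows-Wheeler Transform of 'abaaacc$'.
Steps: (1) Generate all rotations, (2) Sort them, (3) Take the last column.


Rotations (sorted):
  0: $abaaacc -> last char: c
  1: aaacc$ab -> last char: b
  2: aacc$aba -> last char: a
  3: abaaacc$ -> last char: $
  4: acc$abaa -> last char: a
  5: baaacc$a -> last char: a
  6: c$abaaac -> last char: c
  7: cc$abaaa -> last char: a


BWT = cba$aaca


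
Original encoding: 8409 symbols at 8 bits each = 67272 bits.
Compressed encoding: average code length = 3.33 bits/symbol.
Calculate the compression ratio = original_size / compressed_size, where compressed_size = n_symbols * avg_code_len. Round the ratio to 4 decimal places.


original_size = n_symbols * orig_bits = 8409 * 8 = 67272 bits
compressed_size = n_symbols * avg_code_len = 8409 * 3.33 = 28001.97 bits
ratio = original_size / compressed_size = 67272 / 28001.97 = 2.4024

Compression ratio = 2.4024


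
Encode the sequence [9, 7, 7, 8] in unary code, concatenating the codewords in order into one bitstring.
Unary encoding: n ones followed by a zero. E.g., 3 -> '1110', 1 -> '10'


Encode each number as n ones followed by a terminating 0:
  9 -> 1111111110 (10 bits)
  7 -> 11111110 (8 bits)
  7 -> 11111110 (8 bits)
  8 -> 111111110 (9 bits)
Total length = 10 + 8 + 8 + 9 = 35 bits.

Unary([9, 7, 7, 8]) = 11111111101111111011111110111111110 (35 bits)


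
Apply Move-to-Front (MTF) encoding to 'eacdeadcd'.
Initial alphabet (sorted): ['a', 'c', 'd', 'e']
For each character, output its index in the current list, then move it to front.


MTF encoding:
'e': index 3 in ['a', 'c', 'd', 'e'] -> ['e', 'a', 'c', 'd']
'a': index 1 in ['e', 'a', 'c', 'd'] -> ['a', 'e', 'c', 'd']
'c': index 2 in ['a', 'e', 'c', 'd'] -> ['c', 'a', 'e', 'd']
'd': index 3 in ['c', 'a', 'e', 'd'] -> ['d', 'c', 'a', 'e']
'e': index 3 in ['d', 'c', 'a', 'e'] -> ['e', 'd', 'c', 'a']
'a': index 3 in ['e', 'd', 'c', 'a'] -> ['a', 'e', 'd', 'c']
'd': index 2 in ['a', 'e', 'd', 'c'] -> ['d', 'a', 'e', 'c']
'c': index 3 in ['d', 'a', 'e', 'c'] -> ['c', 'd', 'a', 'e']
'd': index 1 in ['c', 'd', 'a', 'e'] -> ['d', 'c', 'a', 'e']


Output: [3, 1, 2, 3, 3, 3, 2, 3, 1]


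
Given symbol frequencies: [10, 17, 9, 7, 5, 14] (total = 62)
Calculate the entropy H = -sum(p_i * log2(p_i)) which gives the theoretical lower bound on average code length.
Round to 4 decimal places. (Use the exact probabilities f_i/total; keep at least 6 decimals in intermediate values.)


Per-symbol terms -p_i * log2(p_i) with p_i = f_i/62:
  p = 10/62 = 0.161290: log2(p) = -2.632268, -p*log2(p) = 0.424559
  p = 17/62 = 0.274194: log2(p) = -1.866733, -p*log2(p) = 0.511846
  p = 9/62 = 0.145161: log2(p) = -2.784271, -p*log2(p) = 0.404168
  p = 7/62 = 0.112903: log2(p) = -3.146841, -p*log2(p) = 0.355289
  p = 5/62 = 0.080645: log2(p) = -3.632268, -p*log2(p) = 0.292925
  p = 14/62 = 0.225806: log2(p) = -2.146841, -p*log2(p) = 0.484771
H = 0.424559 + 0.511846 + 0.404168 + 0.355289 + 0.292925 + 0.484771 = 2.473558

H = 2.4736 bits/symbol


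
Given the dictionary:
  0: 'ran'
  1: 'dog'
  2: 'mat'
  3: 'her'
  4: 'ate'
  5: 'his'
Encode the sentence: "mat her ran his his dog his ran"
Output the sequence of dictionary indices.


Look up each word in the dictionary:
  'mat' -> 2
  'her' -> 3
  'ran' -> 0
  'his' -> 5
  'his' -> 5
  'dog' -> 1
  'his' -> 5
  'ran' -> 0

Encoded: [2, 3, 0, 5, 5, 1, 5, 0]


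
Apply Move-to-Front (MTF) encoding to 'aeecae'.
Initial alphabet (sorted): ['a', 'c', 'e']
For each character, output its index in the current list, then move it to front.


MTF encoding:
'a': index 0 in ['a', 'c', 'e'] -> ['a', 'c', 'e']
'e': index 2 in ['a', 'c', 'e'] -> ['e', 'a', 'c']
'e': index 0 in ['e', 'a', 'c'] -> ['e', 'a', 'c']
'c': index 2 in ['e', 'a', 'c'] -> ['c', 'e', 'a']
'a': index 2 in ['c', 'e', 'a'] -> ['a', 'c', 'e']
'e': index 2 in ['a', 'c', 'e'] -> ['e', 'a', 'c']


Output: [0, 2, 0, 2, 2, 2]


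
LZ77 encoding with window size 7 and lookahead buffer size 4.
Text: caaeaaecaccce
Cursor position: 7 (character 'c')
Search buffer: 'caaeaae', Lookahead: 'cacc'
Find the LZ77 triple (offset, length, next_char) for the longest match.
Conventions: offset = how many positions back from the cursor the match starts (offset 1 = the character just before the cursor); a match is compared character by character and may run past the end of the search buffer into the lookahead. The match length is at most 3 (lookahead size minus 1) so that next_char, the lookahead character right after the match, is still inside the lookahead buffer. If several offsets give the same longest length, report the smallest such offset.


Try each offset into the search buffer:
  offset=1 (pos 6, char 'e'): match length 0
  offset=2 (pos 5, char 'a'): match length 0
  offset=3 (pos 4, char 'a'): match length 0
  offset=4 (pos 3, char 'e'): match length 0
  offset=5 (pos 2, char 'a'): match length 0
  offset=6 (pos 1, char 'a'): match length 0
  offset=7 (pos 0, char 'c'): match length 2
Longest match has length 2 at offset 7.
next_char = character at position 7 + 2 = 9 -> 'c'

Best match: offset=7, length=2 (matching 'ca' starting at position 0)
LZ77 triple: (7, 2, 'c')
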